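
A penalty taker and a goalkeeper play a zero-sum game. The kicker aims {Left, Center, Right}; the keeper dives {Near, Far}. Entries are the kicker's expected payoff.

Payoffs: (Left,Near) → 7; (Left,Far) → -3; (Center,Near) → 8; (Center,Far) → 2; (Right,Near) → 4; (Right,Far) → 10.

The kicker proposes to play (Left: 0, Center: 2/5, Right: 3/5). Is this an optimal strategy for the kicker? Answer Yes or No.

No

Against Near this mix gives (2/5)·8 + (3/5)·4 = 28/5.
Against Far this mix gives (2/5)·2 + (3/5)·10 = 34/5.
The keeper will play Near, holding the kicker to 28/5. Shifting weight toward the row that does better against Near would raise this floor (the equalizing mix achieves 6 against both Near and Far), so the proposed strategy is not optimal.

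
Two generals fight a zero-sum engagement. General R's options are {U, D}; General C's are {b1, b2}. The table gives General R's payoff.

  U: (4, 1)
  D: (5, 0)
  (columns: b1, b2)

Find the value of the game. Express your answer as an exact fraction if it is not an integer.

1

Row minima: U → 1, D → 0; maximin = 1.
Column maxima: b1 → 5, b2 → 1; minimax = 1.
Since maximin = minimax = 1, there is a saddle point and the value is 1.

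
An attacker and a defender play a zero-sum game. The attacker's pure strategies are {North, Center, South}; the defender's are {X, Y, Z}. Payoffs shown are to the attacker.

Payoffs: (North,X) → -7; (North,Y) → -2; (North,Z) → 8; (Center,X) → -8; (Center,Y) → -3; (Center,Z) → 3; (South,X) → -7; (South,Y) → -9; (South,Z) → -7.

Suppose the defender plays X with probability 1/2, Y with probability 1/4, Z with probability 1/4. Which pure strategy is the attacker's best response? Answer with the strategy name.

North

Expected payoff of North: (1/2)·(-7) + (1/4)·(-2) + (1/4)·8 = -2.
Expected payoff of Center: (1/2)·(-8) + (1/4)·(-3) + (1/4)·3 = -4.
Expected payoff of South: (1/2)·(-7) + (1/4)·(-9) + (1/4)·(-7) = -15/2.
The largest is -2, so the attacker's best response is North.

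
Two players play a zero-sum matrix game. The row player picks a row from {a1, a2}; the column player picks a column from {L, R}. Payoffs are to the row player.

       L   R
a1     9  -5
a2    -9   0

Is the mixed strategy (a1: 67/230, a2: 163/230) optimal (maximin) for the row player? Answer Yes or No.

No

Against L this mix gives (67/230)·9 + (163/230)·(-9) = -432/115.
Against R this mix gives (67/230)·(-5) + (163/230)·0 = -67/46.
The column player will play L, holding the row player to -432/115. Shifting weight toward the row that does better against L would raise this floor (the equalizing mix achieves -45/23 against both L and R), so the proposed strategy is not optimal.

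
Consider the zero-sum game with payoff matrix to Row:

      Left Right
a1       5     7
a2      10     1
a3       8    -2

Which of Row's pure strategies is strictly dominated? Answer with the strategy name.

a2 gives a strictly higher payoff than a3 against every column: 10 > 8, 1 > -2.
So a3 is strictly dominated and Row never plays it.

a3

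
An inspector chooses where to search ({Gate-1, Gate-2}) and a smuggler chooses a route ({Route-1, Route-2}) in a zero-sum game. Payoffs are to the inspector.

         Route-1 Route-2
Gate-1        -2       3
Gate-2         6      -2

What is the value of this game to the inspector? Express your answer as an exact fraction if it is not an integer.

Row minima: Gate-1 → -2, Gate-2 → -2; maximin = -2.
Column maxima: Route-1 → 6, Route-2 → 3; minimax = 3.
-2 ≠ 3, so there is no saddle point; optimal play is mixed.
Let the inspector play Gate-1 with probability p. Expected payoff against Route-1: (-2)p + 6(1−p) = −8p + 6; against Route-2: 3p + (-2)(1−p) = 5p − 2.
Setting these equal: −8p + 6 = 5p − 2 ⇒ −13p = -8 ⇒ p = 8/13, and the value is (-8)·(8/13) + 6 = 14/13.
For the smuggler: with q = P(Route-1), equating Gate-1's and Gate-2's payoffs gives −5q + 3 = 8q − 2 ⇒ q = 5/13.

14/13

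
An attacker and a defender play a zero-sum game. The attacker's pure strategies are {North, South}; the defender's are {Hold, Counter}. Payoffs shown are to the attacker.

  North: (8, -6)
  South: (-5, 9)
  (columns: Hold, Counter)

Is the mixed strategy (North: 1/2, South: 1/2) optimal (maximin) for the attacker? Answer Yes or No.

Yes

Against Hold this mix gives (1/2)·8 + (1/2)·(-5) = 3/2.
Against Counter this mix gives (1/2)·(-6) + (1/2)·9 = 3/2.
All of the defender's active replies (Hold, Counter) yield 3/2, and no column does worse for the attacker. The mix makes the defender indifferent and guarantees 3/2, so it is optimal.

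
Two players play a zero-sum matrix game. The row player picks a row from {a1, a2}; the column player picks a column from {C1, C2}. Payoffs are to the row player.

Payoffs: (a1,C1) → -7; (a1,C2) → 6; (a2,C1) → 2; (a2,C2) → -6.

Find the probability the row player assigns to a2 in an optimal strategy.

Row minima: a1 → -7, a2 → -6; maximin = -6.
Column maxima: C1 → 2, C2 → 6; minimax = 2.
-6 ≠ 2, so there is no saddle point; optimal play is mixed.
Let the row player play a1 with probability p. Expected payoff against C1: (-7)p + 2(1−p) = −9p + 2; against C2: 6p + (-6)(1−p) = 12p − 6.
Setting these equal: −9p + 2 = 12p − 6 ⇒ −21p = -8 ⇒ p = 8/21, and the value is (-9)·(8/21) + 2 = -10/7.
For the column player: with q = P(C1), equating a1's and a2's payoffs gives −13q + 6 = 8q − 6 ⇒ q = 4/7.

13/21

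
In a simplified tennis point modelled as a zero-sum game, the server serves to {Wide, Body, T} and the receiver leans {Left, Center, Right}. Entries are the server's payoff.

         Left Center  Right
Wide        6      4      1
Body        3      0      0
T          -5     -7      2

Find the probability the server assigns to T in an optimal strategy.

1/4

Row minima: Wide → 1, Body → 0, T → -7; maximin = 1.
Column maxima: Left → 6, Center → 4, Right → 2; minimax = 2.
1 ≠ 2, so there is no saddle point; optimal play is mixed.
Body is strictly dominated by Wide, so the server never plays it.
Left is strictly dominated by Center (it gives the server strictly more in every row), so the receiver never plays it.
On the remaining 2×2 (Wide, T vs Center, Right):
Let the server play Wide with probability p. Expected payoff against Center: 4p + (-7)(1−p) = 11p − 7; against Right: 1p + 2(1−p) = −p + 2.
Setting these equal: 11p − 7 = −p + 2 ⇒ 12p = 9 ⇒ p = 3/4, and the value is (11)·(3/4) − 7 = 5/4.
For the receiver: with q = P(Center), equating Wide's and T's payoffs gives 3q + 1 = −9q + 2 ⇒ q = 1/12.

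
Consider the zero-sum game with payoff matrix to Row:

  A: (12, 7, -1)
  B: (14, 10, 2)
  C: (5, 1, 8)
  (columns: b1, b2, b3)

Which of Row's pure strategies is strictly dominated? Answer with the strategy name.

B gives a strictly higher payoff than A against every column: 14 > 12, 10 > 7, 2 > -1.
So A is strictly dominated and Row never plays it.

A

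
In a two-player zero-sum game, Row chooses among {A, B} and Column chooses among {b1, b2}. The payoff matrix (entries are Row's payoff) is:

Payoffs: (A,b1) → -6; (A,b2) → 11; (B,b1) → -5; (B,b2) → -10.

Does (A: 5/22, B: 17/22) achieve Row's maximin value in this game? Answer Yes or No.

Against b1 this mix gives (5/22)·(-6) + (17/22)·(-5) = -115/22.
Against b2 this mix gives (5/22)·11 + (17/22)·(-10) = -115/22.
All of Column's active replies (b1, b2) yield -115/22, and no column does worse for Row. The mix makes Column indifferent and guarantees -115/22, so it is optimal.

Yes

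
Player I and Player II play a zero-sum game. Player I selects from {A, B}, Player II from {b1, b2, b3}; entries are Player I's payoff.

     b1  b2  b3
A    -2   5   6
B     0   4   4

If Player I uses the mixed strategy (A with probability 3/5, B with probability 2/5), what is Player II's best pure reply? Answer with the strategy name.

b1

If Player II plays b1, Player I's expected payoff is (3/5)·(-2) + (2/5)·0 = -6/5.
If Player II plays b2, Player I's expected payoff is (3/5)·5 + (2/5)·4 = 23/5.
If Player II plays b3, Player I's expected payoff is (3/5)·6 + (2/5)·4 = 26/5.
Player II minimizes Player I's payoff; the smallest is -6/5, so the best response is b1.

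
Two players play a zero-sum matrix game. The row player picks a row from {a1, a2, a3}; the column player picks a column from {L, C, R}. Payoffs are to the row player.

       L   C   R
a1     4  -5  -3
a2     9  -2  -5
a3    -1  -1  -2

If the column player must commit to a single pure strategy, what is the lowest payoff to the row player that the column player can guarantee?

-2

Column maxima: L → 9, C → -1, R → -2.
The smallest of these is -2.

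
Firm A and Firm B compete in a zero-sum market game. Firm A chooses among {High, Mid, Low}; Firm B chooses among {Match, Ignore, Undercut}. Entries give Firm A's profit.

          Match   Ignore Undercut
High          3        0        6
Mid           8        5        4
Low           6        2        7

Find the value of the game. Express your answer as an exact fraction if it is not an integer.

Row minima: High → 0, Mid → 4, Low → 2; maximin = 4.
Column maxima: Match → 8, Ignore → 5, Undercut → 7; minimax = 5.
4 ≠ 5, so there is no saddle point; optimal play is mixed.
High is strictly dominated by Low, so Firm A never plays it.
Match is strictly dominated by Ignore (it gives Firm A strictly more in every row), so Firm B never plays it.
On the remaining 2×2 (Mid, Low vs Ignore, Undercut):
Let Firm A play Mid with probability p. Expected payoff against Ignore: 5p + 2(1−p) = 3p + 2; against Undercut: 4p + 7(1−p) = −3p + 7.
Setting these equal: 3p + 2 = −3p + 7 ⇒ 6p = 5 ⇒ p = 5/6, and the value is (3)·(5/6) + 2 = 9/2.
For Firm B: with q = P(Ignore), equating Mid's and Low's payoffs gives q + 4 = −5q + 7 ⇒ q = 1/2.

9/2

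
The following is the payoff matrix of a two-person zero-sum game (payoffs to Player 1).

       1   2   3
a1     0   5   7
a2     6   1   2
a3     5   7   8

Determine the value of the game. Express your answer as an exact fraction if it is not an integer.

Row minima: a1 → 0, a2 → 1, a3 → 5; maximin = 5.
Column maxima: 1 → 6, 2 → 7, 3 → 8; minimax = 6.
5 ≠ 6, so there is no saddle point; optimal play is mixed.
a1 is strictly dominated by a3, so Player 1 never plays it.
3 is strictly dominated by 2 (it gives Player 1 strictly more in every row), so Player 2 never plays it.
On the remaining 2×2 (a2, a3 vs 1, 2):
Let Player 1 play a2 with probability p. Expected payoff against 1: 6p + 5(1−p) = p + 5; against 2: 1p + 7(1−p) = −6p + 7.
Setting these equal: p + 5 = −6p + 7 ⇒ 7p = 2 ⇒ p = 2/7, and the value is (1)·(2/7) + 5 = 37/7.
For Player 2: with q = P(1), equating a2's and a3's payoffs gives 5q + 1 = −2q + 7 ⇒ q = 6/7.

37/7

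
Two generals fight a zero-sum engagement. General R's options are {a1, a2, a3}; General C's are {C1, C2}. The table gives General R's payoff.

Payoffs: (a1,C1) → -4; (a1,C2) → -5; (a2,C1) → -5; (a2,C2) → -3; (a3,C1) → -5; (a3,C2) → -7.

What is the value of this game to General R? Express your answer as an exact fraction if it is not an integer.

Row minima: a1 → -5, a2 → -5, a3 → -7; maximin = -5.
Column maxima: C1 → -4, C2 → -3; minimax = -4.
-5 ≠ -4, so there is no saddle point; optimal play is mixed.
a3 is strictly dominated by a1, so General R never plays it.
On the remaining 2×2 (a1, a2 vs C1, C2):
Let General R play a1 with probability p. Expected payoff against C1: (-4)p + (-5)(1−p) = p − 5; against C2: (-5)p + (-3)(1−p) = −2p − 3.
Setting these equal: p − 5 = −2p − 3 ⇒ 3p = 2 ⇒ p = 2/3, and the value is (1)·(2/3) − 5 = -13/3.
For General C: with q = P(C1), equating a1's and a2's payoffs gives q − 5 = −2q − 3 ⇒ q = 2/3.

-13/3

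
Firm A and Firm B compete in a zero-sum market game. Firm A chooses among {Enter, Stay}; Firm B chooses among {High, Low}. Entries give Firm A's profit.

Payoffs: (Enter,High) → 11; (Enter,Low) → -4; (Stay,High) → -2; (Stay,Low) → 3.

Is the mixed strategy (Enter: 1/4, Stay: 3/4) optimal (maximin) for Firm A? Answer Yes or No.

Against High this mix gives (1/4)·11 + (3/4)·(-2) = 5/4.
Against Low this mix gives (1/4)·(-4) + (3/4)·3 = 5/4.
All of Firm B's active replies (High, Low) yield 5/4, and no column does worse for Firm A. The mix makes Firm B indifferent and guarantees 5/4, so it is optimal.

Yes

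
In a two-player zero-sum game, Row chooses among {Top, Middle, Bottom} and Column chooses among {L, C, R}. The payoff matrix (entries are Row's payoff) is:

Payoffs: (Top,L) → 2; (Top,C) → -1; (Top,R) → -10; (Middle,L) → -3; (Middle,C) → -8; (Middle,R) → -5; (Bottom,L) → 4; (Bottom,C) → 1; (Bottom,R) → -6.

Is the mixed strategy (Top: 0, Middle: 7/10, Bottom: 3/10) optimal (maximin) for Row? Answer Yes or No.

Against L this mix gives (7/10)·(-3) + (3/10)·4 = -9/10.
Against C this mix gives (7/10)·(-8) + (3/10)·1 = -53/10.
Against R this mix gives (7/10)·(-5) + (3/10)·(-6) = -53/10.
All of Column's active replies (C, R) yield -53/10, and no column does worse for Row. The mix makes Column indifferent and guarantees -53/10, so it is optimal.

Yes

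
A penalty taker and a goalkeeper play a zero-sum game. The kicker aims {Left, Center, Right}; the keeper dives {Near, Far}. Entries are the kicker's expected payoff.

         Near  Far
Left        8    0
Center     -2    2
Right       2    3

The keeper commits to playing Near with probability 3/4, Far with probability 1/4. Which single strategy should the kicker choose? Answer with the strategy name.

Expected payoff of Left: (3/4)·8 + (1/4)·0 = 6.
Expected payoff of Center: (3/4)·(-2) + (1/4)·2 = -1.
Expected payoff of Right: (3/4)·2 + (1/4)·3 = 9/4.
The largest is 6, so the kicker's best response is Left.

Left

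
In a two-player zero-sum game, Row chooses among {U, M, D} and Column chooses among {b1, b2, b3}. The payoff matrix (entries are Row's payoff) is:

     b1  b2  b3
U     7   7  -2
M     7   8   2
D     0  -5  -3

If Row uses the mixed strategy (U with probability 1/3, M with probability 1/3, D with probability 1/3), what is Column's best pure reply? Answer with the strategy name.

b3

If Column plays b1, Row's expected payoff is (1/3)·7 + (1/3)·7 + (1/3)·0 = 14/3.
If Column plays b2, Row's expected payoff is (1/3)·7 + (1/3)·8 + (1/3)·(-5) = 10/3.
If Column plays b3, Row's expected payoff is (1/3)·(-2) + (1/3)·2 + (1/3)·(-3) = -1.
Column minimizes Row's payoff; the smallest is -1, so the best response is b3.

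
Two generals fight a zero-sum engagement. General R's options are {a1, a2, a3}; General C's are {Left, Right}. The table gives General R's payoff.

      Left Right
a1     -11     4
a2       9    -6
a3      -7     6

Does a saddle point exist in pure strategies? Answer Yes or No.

Row minima: a1 → -11, a2 → -6, a3 → -7; maximin = -6.
Column maxima: Left → 9, Right → 6; minimax = 6.
-6 ≠ 6, so no pure-strategy equilibrium exists.

No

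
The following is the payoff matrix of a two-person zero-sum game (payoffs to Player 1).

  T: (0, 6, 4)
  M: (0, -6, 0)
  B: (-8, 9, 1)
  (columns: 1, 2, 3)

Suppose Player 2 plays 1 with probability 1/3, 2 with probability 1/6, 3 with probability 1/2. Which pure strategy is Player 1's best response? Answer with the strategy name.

T

Expected payoff of T: (1/3)·0 + (1/6)·6 + (1/2)·4 = 3.
Expected payoff of M: (1/3)·0 + (1/6)·(-6) + (1/2)·0 = -1.
Expected payoff of B: (1/3)·(-8) + (1/6)·9 + (1/2)·1 = -2/3.
The largest is 3, so Player 1's best response is T.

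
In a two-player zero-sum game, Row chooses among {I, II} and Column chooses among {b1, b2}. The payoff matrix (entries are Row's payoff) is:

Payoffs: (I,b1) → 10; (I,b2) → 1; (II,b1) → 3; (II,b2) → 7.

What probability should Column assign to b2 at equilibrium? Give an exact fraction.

Row minima: I → 1, II → 3; maximin = 3.
Column maxima: b1 → 10, b2 → 7; minimax = 7.
3 ≠ 7, so there is no saddle point; optimal play is mixed.
Let Row play I with probability p. Expected payoff against b1: 10p + 3(1−p) = 7p + 3; against b2: 1p + 7(1−p) = −6p + 7.
Setting these equal: 7p + 3 = −6p + 7 ⇒ 13p = 4 ⇒ p = 4/13, and the value is (7)·(4/13) + 3 = 67/13.
For Column: with q = P(b1), equating I's and II's payoffs gives 9q + 1 = −4q + 7 ⇒ q = 6/13.

7/13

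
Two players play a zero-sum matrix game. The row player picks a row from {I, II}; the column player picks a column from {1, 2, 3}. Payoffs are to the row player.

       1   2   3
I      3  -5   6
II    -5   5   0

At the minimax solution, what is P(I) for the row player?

5/9

Row minima: I → -5, II → -5; maximin = -5.
Column maxima: 1 → 3, 2 → 5, 3 → 6; minimax = 3.
-5 ≠ 3, so there is no saddle point; optimal play is mixed.
3 is strictly dominated by 1 (it gives the row player strictly more in every row), so the column player never plays it.
On the remaining 2×2 (I, II vs 1, 2):
Let the row player play I with probability p. Expected payoff against 1: 3p + (-5)(1−p) = 8p − 5; against 2: (-5)p + 5(1−p) = −10p + 5.
Setting these equal: 8p − 5 = −10p + 5 ⇒ 18p = 10 ⇒ p = 5/9, and the value is (8)·(5/9) − 5 = -5/9.
For the column player: with q = P(1), equating I's and II's payoffs gives 8q − 5 = −10q + 5 ⇒ q = 5/9.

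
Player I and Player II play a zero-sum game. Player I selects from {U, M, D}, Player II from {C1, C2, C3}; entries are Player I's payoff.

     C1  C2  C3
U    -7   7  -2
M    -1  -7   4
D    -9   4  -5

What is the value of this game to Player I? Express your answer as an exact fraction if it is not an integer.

Row minima: U → -7, M → -7, D → -9; maximin = -7.
Column maxima: C1 → -1, C2 → 7, C3 → 4; minimax = -1.
-7 ≠ -1, so there is no saddle point; optimal play is mixed.
D is strictly dominated by U, so Player I never plays it.
C3 is strictly dominated by C1 (it gives Player I strictly more in every row), so Player II never plays it.
On the remaining 2×2 (U, M vs C1, C2):
Let Player I play U with probability p. Expected payoff against C1: (-7)p + (-1)(1−p) = −6p − 1; against C2: 7p + (-7)(1−p) = 14p − 7.
Setting these equal: −6p − 1 = 14p − 7 ⇒ −20p = -6 ⇒ p = 3/10, and the value is (-6)·(3/10) − 1 = -14/5.
For Player II: with q = P(C1), equating U's and M's payoffs gives −14q + 7 = 6q − 7 ⇒ q = 7/10.

-14/5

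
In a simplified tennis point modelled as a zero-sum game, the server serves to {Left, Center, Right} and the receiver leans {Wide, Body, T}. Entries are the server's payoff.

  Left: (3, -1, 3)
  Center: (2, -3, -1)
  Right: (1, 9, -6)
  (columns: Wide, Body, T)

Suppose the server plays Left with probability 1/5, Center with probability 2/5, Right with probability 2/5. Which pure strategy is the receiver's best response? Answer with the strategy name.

If the receiver plays Wide, the server's expected payoff is (1/5)·3 + (2/5)·2 + (2/5)·1 = 9/5.
If the receiver plays Body, the server's expected payoff is (1/5)·(-1) + (2/5)·(-3) + (2/5)·9 = 11/5.
If the receiver plays T, the server's expected payoff is (1/5)·3 + (2/5)·(-1) + (2/5)·(-6) = -11/5.
The receiver minimizes the server's payoff; the smallest is -11/5, so the best response is T.

T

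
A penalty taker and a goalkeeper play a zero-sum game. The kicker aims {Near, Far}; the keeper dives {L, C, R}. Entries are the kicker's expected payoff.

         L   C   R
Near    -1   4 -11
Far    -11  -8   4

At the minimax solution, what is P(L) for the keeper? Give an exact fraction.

3/5

Row minima: Near → -11, Far → -11; maximin = -11.
Column maxima: L → -1, C → 4, R → 4; minimax = -1.
-11 ≠ -1, so there is no saddle point; optimal play is mixed.
C is strictly dominated by L (it gives the kicker strictly more in every row), so the keeper never plays it.
On the remaining 2×2 (Near, Far vs L, R):
Let the kicker play Near with probability p. Expected payoff against L: (-1)p + (-11)(1−p) = 10p − 11; against R: (-11)p + 4(1−p) = −15p + 4.
Setting these equal: 10p − 11 = −15p + 4 ⇒ 25p = 15 ⇒ p = 3/5, and the value is (10)·(3/5) − 11 = -5.
For the keeper: with q = P(L), equating Near's and Far's payoffs gives 10q − 11 = −15q + 4 ⇒ q = 3/5.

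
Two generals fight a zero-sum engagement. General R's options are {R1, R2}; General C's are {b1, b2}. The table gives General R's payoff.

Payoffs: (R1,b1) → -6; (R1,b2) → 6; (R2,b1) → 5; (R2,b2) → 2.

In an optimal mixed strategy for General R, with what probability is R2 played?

Row minima: R1 → -6, R2 → 2; maximin = 2.
Column maxima: b1 → 5, b2 → 6; minimax = 5.
2 ≠ 5, so there is no saddle point; optimal play is mixed.
Let General R play R1 with probability p. Expected payoff against b1: (-6)p + 5(1−p) = −11p + 5; against b2: 6p + 2(1−p) = 4p + 2.
Setting these equal: −11p + 5 = 4p + 2 ⇒ −15p = -3 ⇒ p = 1/5, and the value is (-11)·(1/5) + 5 = 14/5.
For General C: with q = P(b1), equating R1's and R2's payoffs gives −12q + 6 = 3q + 2 ⇒ q = 4/15.

4/5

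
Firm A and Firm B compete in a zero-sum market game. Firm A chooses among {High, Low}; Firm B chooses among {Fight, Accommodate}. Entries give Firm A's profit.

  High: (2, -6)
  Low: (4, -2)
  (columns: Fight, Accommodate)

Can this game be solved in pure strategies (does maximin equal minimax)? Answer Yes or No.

Row minima: High → -6, Low → -2; maximin = -2.
Column maxima: Fight → 4, Accommodate → -2; minimax = -2.
maximin = minimax = -2, so a saddle point exists.

Yes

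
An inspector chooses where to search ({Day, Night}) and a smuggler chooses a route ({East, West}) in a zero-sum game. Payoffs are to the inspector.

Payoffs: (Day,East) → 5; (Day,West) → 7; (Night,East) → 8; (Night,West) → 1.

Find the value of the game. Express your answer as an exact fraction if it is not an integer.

17/3

Row minima: Day → 5, Night → 1; maximin = 5.
Column maxima: East → 8, West → 7; minimax = 7.
5 ≠ 7, so there is no saddle point; optimal play is mixed.
Let the inspector play Day with probability p. Expected payoff against East: 5p + 8(1−p) = −3p + 8; against West: 7p + 1(1−p) = 6p + 1.
Setting these equal: −3p + 8 = 6p + 1 ⇒ −9p = -7 ⇒ p = 7/9, and the value is (-3)·(7/9) + 8 = 17/3.
For the smuggler: with q = P(East), equating Day's and Night's payoffs gives −2q + 7 = 7q + 1 ⇒ q = 2/3.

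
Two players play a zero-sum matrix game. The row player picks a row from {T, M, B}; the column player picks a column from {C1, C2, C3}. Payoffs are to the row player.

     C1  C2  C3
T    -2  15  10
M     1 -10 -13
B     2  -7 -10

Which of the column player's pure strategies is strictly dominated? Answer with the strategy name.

C2

C3 holds the row player's payoff strictly below C2 in every row: 10 < 15, -13 < -10, -10 < -7.
So C2 is strictly dominated for the column player.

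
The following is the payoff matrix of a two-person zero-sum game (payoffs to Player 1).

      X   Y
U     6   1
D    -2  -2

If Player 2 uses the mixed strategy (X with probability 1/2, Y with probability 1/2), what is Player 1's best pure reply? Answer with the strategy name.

Expected payoff of U: (1/2)·6 + (1/2)·1 = 7/2.
Expected payoff of D: (1/2)·(-2) + (1/2)·(-2) = -2.
The largest is 7/2, so Player 1's best response is U.

U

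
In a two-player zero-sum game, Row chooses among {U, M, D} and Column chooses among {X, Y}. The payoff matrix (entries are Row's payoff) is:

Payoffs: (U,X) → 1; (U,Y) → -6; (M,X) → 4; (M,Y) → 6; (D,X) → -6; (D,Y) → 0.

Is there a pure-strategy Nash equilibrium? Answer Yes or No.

Yes

Row minima: U → -6, M → 4, D → -6; maximin = 4.
Column maxima: X → 4, Y → 6; minimax = 4.
maximin = minimax = 4, so a saddle point exists.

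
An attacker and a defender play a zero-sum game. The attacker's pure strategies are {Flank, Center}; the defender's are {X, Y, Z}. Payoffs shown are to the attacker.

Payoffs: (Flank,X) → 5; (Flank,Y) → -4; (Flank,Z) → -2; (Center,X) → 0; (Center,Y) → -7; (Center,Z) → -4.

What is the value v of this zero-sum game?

Row minima: Flank → -4, Center → -7; maximin = -4.
Column maxima: X → 5, Y → -4, Z → -2; minimax = -4.
Since maximin = minimax = -4, there is a saddle point and the value is -4.

-4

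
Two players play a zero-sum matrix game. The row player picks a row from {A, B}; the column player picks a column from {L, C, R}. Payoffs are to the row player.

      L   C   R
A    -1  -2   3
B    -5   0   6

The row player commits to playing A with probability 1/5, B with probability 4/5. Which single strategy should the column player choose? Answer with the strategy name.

If the column player plays L, the row player's expected payoff is (1/5)·(-1) + (4/5)·(-5) = -21/5.
If the column player plays C, the row player's expected payoff is (1/5)·(-2) + (4/5)·0 = -2/5.
If the column player plays R, the row player's expected payoff is (1/5)·3 + (4/5)·6 = 27/5.
The column player minimizes the row player's payoff; the smallest is -21/5, so the best response is L.

L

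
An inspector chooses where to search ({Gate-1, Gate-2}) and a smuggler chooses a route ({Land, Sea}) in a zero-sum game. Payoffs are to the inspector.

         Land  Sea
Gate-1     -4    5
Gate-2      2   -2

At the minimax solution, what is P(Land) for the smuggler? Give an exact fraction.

Row minima: Gate-1 → -4, Gate-2 → -2; maximin = -2.
Column maxima: Land → 2, Sea → 5; minimax = 2.
-2 ≠ 2, so there is no saddle point; optimal play is mixed.
Let the inspector play Gate-1 with probability p. Expected payoff against Land: (-4)p + 2(1−p) = −6p + 2; against Sea: 5p + (-2)(1−p) = 7p − 2.
Setting these equal: −6p + 2 = 7p − 2 ⇒ −13p = -4 ⇒ p = 4/13, and the value is (-6)·(4/13) + 2 = 2/13.
For the smuggler: with q = P(Land), equating Gate-1's and Gate-2's payoffs gives −9q + 5 = 4q − 2 ⇒ q = 7/13.

7/13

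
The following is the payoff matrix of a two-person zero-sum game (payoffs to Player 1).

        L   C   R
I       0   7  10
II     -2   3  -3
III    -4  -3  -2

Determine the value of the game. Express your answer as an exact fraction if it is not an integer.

0

Row minima: I → 0, II → -3, III → -4; maximin = 0.
Column maxima: L → 0, C → 7, R → 10; minimax = 0.
Since maximin = minimax = 0, there is a saddle point and the value is 0.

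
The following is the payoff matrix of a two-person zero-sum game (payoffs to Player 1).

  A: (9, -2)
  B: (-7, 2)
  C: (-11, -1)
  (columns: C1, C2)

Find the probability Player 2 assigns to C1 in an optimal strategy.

Row minima: A → -2, B → -7, C → -11; maximin = -2.
Column maxima: C1 → 9, C2 → 2; minimax = 2.
-2 ≠ 2, so there is no saddle point; optimal play is mixed.
C is strictly dominated by B, so Player 1 never plays it.
On the remaining 2×2 (A, B vs C1, C2):
Let Player 1 play A with probability p. Expected payoff against C1: 9p + (-7)(1−p) = 16p − 7; against C2: (-2)p + 2(1−p) = −4p + 2.
Setting these equal: 16p − 7 = −4p + 2 ⇒ 20p = 9 ⇒ p = 9/20, and the value is (16)·(9/20) − 7 = 1/5.
For Player 2: with q = P(C1), equating A's and B's payoffs gives 11q − 2 = −9q + 2 ⇒ q = 1/5.

1/5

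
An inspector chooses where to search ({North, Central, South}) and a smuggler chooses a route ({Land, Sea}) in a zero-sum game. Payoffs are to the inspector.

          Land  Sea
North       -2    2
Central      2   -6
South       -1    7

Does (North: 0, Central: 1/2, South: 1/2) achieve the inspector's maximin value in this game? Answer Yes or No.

Yes

Against Land this mix gives (1/2)·2 + (1/2)·(-1) = 1/2.
Against Sea this mix gives (1/2)·(-6) + (1/2)·7 = 1/2.
All of the smuggler's active replies (Land, Sea) yield 1/2, and no column does worse for the inspector. The mix makes the smuggler indifferent and guarantees 1/2, so it is optimal.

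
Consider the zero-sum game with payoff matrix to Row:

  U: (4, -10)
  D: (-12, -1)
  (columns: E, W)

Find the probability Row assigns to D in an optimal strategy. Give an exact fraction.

14/25

Row minima: U → -10, D → -12; maximin = -10.
Column maxima: E → 4, W → -1; minimax = -1.
-10 ≠ -1, so there is no saddle point; optimal play is mixed.
Let Row play U with probability p. Expected payoff against E: 4p + (-12)(1−p) = 16p − 12; against W: (-10)p + (-1)(1−p) = −9p − 1.
Setting these equal: 16p − 12 = −9p − 1 ⇒ 25p = 11 ⇒ p = 11/25, and the value is (16)·(11/25) − 12 = -124/25.
For Column: with q = P(E), equating U's and D's payoffs gives 14q − 10 = −11q − 1 ⇒ q = 9/25.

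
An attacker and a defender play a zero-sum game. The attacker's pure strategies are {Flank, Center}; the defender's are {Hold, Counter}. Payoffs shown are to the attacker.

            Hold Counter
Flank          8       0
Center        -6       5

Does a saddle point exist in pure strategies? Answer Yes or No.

Row minima: Flank → 0, Center → -6; maximin = 0.
Column maxima: Hold → 8, Counter → 5; minimax = 5.
0 ≠ 5, so no pure-strategy equilibrium exists.

No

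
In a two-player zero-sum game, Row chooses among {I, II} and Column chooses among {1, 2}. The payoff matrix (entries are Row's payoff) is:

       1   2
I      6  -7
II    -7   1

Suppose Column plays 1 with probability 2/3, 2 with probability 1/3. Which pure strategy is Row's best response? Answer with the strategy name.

Expected payoff of I: (2/3)·6 + (1/3)·(-7) = 5/3.
Expected payoff of II: (2/3)·(-7) + (1/3)·1 = -13/3.
The largest is 5/3, so Row's best response is I.

I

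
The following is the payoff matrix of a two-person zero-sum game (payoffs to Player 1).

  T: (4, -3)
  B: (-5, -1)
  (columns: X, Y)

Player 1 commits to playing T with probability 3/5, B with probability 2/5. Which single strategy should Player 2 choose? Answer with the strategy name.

If Player 2 plays X, Player 1's expected payoff is (3/5)·4 + (2/5)·(-5) = 2/5.
If Player 2 plays Y, Player 1's expected payoff is (3/5)·(-3) + (2/5)·(-1) = -11/5.
Player 2 minimizes Player 1's payoff; the smallest is -11/5, so the best response is Y.

Y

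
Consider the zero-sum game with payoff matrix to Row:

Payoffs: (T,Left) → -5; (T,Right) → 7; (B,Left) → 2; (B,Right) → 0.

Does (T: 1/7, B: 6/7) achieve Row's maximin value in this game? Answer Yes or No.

Against Left this mix gives (1/7)·(-5) + (6/7)·2 = 1.
Against Right this mix gives (1/7)·7 + (6/7)·0 = 1.
All of Column's active replies (Left, Right) yield 1, and no column does worse for Row. The mix makes Column indifferent and guarantees 1, so it is optimal.

Yes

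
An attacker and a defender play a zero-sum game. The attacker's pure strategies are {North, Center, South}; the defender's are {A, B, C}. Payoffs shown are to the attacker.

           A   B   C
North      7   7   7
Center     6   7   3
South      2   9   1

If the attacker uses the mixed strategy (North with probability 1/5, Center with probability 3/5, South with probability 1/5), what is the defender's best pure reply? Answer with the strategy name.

C

If the defender plays A, the attacker's expected payoff is (1/5)·7 + (3/5)·6 + (1/5)·2 = 27/5.
If the defender plays B, the attacker's expected payoff is (1/5)·7 + (3/5)·7 + (1/5)·9 = 37/5.
If the defender plays C, the attacker's expected payoff is (1/5)·7 + (3/5)·3 + (1/5)·1 = 17/5.
The defender minimizes the attacker's payoff; the smallest is 17/5, so the best response is C.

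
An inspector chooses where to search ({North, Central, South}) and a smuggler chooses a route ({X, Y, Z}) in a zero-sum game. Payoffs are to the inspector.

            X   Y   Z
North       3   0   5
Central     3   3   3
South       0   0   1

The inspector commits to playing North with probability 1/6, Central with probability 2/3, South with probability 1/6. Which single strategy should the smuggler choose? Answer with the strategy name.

Y

If the smuggler plays X, the inspector's expected payoff is (1/6)·3 + (2/3)·3 + (1/6)·0 = 5/2.
If the smuggler plays Y, the inspector's expected payoff is (1/6)·0 + (2/3)·3 + (1/6)·0 = 2.
If the smuggler plays Z, the inspector's expected payoff is (1/6)·5 + (2/3)·3 + (1/6)·1 = 3.
The smuggler minimizes the inspector's payoff; the smallest is 2, so the best response is Y.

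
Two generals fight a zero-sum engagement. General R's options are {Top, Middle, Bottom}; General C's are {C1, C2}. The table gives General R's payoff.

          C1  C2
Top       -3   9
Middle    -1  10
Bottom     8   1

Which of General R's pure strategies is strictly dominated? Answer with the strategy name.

Middle gives a strictly higher payoff than Top against every column: -1 > -3, 10 > 9.
So Top is strictly dominated and General R never plays it.

Top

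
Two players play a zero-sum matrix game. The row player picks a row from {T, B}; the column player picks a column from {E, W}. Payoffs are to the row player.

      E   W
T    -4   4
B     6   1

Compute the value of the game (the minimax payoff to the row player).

Row minima: T → -4, B → 1; maximin = 1.
Column maxima: E → 6, W → 4; minimax = 4.
1 ≠ 4, so there is no saddle point; optimal play is mixed.
Let the row player play T with probability p. Expected payoff against E: (-4)p + 6(1−p) = −10p + 6; against W: 4p + 1(1−p) = 3p + 1.
Setting these equal: −10p + 6 = 3p + 1 ⇒ −13p = -5 ⇒ p = 5/13, and the value is (-10)·(5/13) + 6 = 28/13.
For the column player: with q = P(E), equating T's and B's payoffs gives −8q + 4 = 5q + 1 ⇒ q = 3/13.

28/13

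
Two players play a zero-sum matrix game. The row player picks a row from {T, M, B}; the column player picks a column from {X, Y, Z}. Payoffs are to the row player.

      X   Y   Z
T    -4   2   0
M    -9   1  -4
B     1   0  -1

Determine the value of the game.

-2/3

Row minima: T → -4, M → -9, B → -1; maximin = -1.
Column maxima: X → 1, Y → 2, Z → 0; minimax = 0.
-1 ≠ 0, so there is no saddle point; optimal play is mixed.
M is strictly dominated by T, so the row player never plays it.
Y is strictly dominated by Z (it gives the row player strictly more in every row), so the column player never plays it.
On the remaining 2×2 (T, B vs X, Z):
Let the row player play T with probability p. Expected payoff against X: (-4)p + 1(1−p) = −5p + 1; against Z: 0p + (-1)(1−p) = p − 1.
Setting these equal: −5p + 1 = p − 1 ⇒ −6p = -2 ⇒ p = 1/3, and the value is (-5)·(1/3) + 1 = -2/3.
For the column player: with q = P(X), equating T's and B's payoffs gives −4q = 2q − 1 ⇒ q = 1/6.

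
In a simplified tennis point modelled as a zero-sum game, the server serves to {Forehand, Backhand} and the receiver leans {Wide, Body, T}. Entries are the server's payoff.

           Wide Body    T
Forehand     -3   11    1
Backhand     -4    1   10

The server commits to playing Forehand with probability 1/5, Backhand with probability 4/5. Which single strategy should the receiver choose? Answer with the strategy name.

If the receiver plays Wide, the server's expected payoff is (1/5)·(-3) + (4/5)·(-4) = -19/5.
If the receiver plays Body, the server's expected payoff is (1/5)·11 + (4/5)·1 = 3.
If the receiver plays T, the server's expected payoff is (1/5)·1 + (4/5)·10 = 41/5.
The receiver minimizes the server's payoff; the smallest is -19/5, so the best response is Wide.

Wide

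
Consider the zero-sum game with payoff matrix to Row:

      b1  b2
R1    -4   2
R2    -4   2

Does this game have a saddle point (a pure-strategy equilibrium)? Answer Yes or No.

Row minima: R1 → -4, R2 → -4; maximin = -4.
Column maxima: b1 → -4, b2 → 2; minimax = -4.
maximin = minimax = -4, so a saddle point exists.

Yes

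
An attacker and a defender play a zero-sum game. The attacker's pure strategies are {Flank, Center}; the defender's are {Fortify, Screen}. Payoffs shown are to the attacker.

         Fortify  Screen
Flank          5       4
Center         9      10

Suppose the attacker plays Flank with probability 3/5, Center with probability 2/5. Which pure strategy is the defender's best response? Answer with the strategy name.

If the defender plays Fortify, the attacker's expected payoff is (3/5)·5 + (2/5)·9 = 33/5.
If the defender plays Screen, the attacker's expected payoff is (3/5)·4 + (2/5)·10 = 32/5.
The defender minimizes the attacker's payoff; the smallest is 32/5, so the best response is Screen.

Screen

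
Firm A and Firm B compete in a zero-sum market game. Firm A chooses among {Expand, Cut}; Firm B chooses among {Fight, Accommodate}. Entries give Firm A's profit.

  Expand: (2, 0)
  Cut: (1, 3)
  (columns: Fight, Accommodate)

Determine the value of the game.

Row minima: Expand → 0, Cut → 1; maximin = 1.
Column maxima: Fight → 2, Accommodate → 3; minimax = 2.
1 ≠ 2, so there is no saddle point; optimal play is mixed.
Let Firm A play Expand with probability p. Expected payoff against Fight: 2p + 1(1−p) = p + 1; against Accommodate: 0p + 3(1−p) = −3p + 3.
Setting these equal: p + 1 = −3p + 3 ⇒ 4p = 2 ⇒ p = 1/2, and the value is (1)·(1/2) + 1 = 3/2.
For Firm B: with q = P(Fight), equating Expand's and Cut's payoffs gives 2q = −2q + 3 ⇒ q = 3/4.

3/2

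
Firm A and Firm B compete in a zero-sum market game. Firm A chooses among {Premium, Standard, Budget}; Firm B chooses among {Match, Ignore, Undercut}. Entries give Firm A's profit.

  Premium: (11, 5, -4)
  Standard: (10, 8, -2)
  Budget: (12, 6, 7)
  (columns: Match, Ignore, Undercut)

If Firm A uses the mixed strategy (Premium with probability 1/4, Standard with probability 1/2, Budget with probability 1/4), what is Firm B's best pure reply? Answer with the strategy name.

Undercut

If Firm B plays Match, Firm A's expected payoff is (1/4)·11 + (1/2)·10 + (1/4)·12 = 43/4.
If Firm B plays Ignore, Firm A's expected payoff is (1/4)·5 + (1/2)·8 + (1/4)·6 = 27/4.
If Firm B plays Undercut, Firm A's expected payoff is (1/4)·(-4) + (1/2)·(-2) + (1/4)·7 = -1/4.
Firm B minimizes Firm A's payoff; the smallest is -1/4, so the best response is Undercut.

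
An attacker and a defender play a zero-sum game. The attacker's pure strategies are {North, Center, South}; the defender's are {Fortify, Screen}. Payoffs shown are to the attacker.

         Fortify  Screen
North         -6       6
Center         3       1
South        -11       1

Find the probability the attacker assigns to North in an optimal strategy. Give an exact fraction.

1/7

Row minima: North → -6, Center → 1, South → -11; maximin = 1.
Column maxima: Fortify → 3, Screen → 6; minimax = 3.
1 ≠ 3, so there is no saddle point; optimal play is mixed.
South is strictly dominated by North, so the attacker never plays it.
On the remaining 2×2 (North, Center vs Fortify, Screen):
Let the attacker play North with probability p. Expected payoff against Fortify: (-6)p + 3(1−p) = −9p + 3; against Screen: 6p + 1(1−p) = 5p + 1.
Setting these equal: −9p + 3 = 5p + 1 ⇒ −14p = -2 ⇒ p = 1/7, and the value is (-9)·(1/7) + 3 = 12/7.
For the defender: with q = P(Fortify), equating North's and Center's payoffs gives −12q + 6 = 2q + 1 ⇒ q = 5/14.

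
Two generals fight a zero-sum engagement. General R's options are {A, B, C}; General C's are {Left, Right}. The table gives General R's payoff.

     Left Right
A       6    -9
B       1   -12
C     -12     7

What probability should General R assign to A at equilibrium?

Row minima: A → -9, B → -12, C → -12; maximin = -9.
Column maxima: Left → 6, Right → 7; minimax = 6.
-9 ≠ 6, so there is no saddle point; optimal play is mixed.
B is strictly dominated by A, so General R never plays it.
On the remaining 2×2 (A, C vs Left, Right):
Let General R play A with probability p. Expected payoff against Left: 6p + (-12)(1−p) = 18p − 12; against Right: (-9)p + 7(1−p) = −16p + 7.
Setting these equal: 18p − 12 = −16p + 7 ⇒ 34p = 19 ⇒ p = 19/34, and the value is (18)·(19/34) − 12 = -33/17.
For General C: with q = P(Left), equating A's and C's payoffs gives 15q − 9 = −19q + 7 ⇒ q = 8/17.

19/34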